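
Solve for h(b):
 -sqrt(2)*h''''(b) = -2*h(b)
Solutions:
 h(b) = C1*exp(-2^(1/8)*b) + C2*exp(2^(1/8)*b) + C3*sin(2^(1/8)*b) + C4*cos(2^(1/8)*b)


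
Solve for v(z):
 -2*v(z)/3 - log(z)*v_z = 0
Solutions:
 v(z) = C1*exp(-2*li(z)/3)


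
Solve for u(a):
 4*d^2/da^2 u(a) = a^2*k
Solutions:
 u(a) = C1 + C2*a + a^4*k/48


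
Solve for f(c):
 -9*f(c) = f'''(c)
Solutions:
 f(c) = C3*exp(-3^(2/3)*c) + (C1*sin(3*3^(1/6)*c/2) + C2*cos(3*3^(1/6)*c/2))*exp(3^(2/3)*c/2)


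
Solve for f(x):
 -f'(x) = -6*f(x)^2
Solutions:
 f(x) = -1/(C1 + 6*x)


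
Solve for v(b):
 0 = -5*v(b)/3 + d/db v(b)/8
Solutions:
 v(b) = C1*exp(40*b/3)


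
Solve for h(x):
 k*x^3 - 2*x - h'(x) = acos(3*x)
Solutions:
 h(x) = C1 + k*x^4/4 - x^2 - x*acos(3*x) + sqrt(1 - 9*x^2)/3


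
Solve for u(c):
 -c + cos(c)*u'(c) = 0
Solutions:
 u(c) = C1 + Integral(c/cos(c), c)


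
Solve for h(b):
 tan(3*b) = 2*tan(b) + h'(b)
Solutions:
 h(b) = C1 + 2*log(cos(b)) - log(cos(3*b))/3


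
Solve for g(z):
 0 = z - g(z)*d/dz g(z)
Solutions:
 g(z) = -sqrt(C1 + z^2)
 g(z) = sqrt(C1 + z^2)


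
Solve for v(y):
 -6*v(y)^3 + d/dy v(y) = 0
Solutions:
 v(y) = -sqrt(2)*sqrt(-1/(C1 + 6*y))/2
 v(y) = sqrt(2)*sqrt(-1/(C1 + 6*y))/2


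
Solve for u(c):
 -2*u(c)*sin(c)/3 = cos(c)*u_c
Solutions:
 u(c) = C1*cos(c)^(2/3)


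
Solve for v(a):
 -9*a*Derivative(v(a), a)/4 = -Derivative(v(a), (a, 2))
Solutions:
 v(a) = C1 + C2*erfi(3*sqrt(2)*a/4)


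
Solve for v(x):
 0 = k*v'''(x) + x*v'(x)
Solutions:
 v(x) = C1 + Integral(C2*airyai(x*(-1/k)^(1/3)) + C3*airybi(x*(-1/k)^(1/3)), x)


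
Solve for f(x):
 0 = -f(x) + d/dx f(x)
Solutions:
 f(x) = C1*exp(x)


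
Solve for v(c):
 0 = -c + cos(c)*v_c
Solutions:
 v(c) = C1 + Integral(c/cos(c), c)


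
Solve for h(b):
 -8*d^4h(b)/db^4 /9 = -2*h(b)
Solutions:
 h(b) = C1*exp(-sqrt(6)*b/2) + C2*exp(sqrt(6)*b/2) + C3*sin(sqrt(6)*b/2) + C4*cos(sqrt(6)*b/2)


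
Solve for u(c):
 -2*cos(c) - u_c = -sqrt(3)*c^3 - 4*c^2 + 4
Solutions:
 u(c) = C1 + sqrt(3)*c^4/4 + 4*c^3/3 - 4*c - 2*sin(c)


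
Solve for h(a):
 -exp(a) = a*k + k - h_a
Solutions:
 h(a) = C1 + a^2*k/2 + a*k + exp(a)


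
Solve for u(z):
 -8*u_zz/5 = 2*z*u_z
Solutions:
 u(z) = C1 + C2*erf(sqrt(10)*z/4)


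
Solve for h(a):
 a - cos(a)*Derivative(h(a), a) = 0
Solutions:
 h(a) = C1 + Integral(a/cos(a), a)


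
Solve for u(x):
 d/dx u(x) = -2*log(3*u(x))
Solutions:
 Integral(1/(log(_y) + log(3)), (_y, u(x)))/2 = C1 - x


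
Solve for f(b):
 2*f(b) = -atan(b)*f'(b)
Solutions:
 f(b) = C1*exp(-2*Integral(1/atan(b), b))


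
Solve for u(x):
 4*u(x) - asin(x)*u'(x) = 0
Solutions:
 u(x) = C1*exp(4*Integral(1/asin(x), x))


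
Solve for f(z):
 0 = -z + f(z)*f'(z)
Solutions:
 f(z) = -sqrt(C1 + z^2)
 f(z) = sqrt(C1 + z^2)


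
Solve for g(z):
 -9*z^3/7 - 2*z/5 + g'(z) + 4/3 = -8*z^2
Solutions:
 g(z) = C1 + 9*z^4/28 - 8*z^3/3 + z^2/5 - 4*z/3


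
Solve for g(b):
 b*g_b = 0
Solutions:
 g(b) = C1


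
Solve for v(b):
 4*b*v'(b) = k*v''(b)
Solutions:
 v(b) = C1 + C2*erf(sqrt(2)*b*sqrt(-1/k))/sqrt(-1/k)


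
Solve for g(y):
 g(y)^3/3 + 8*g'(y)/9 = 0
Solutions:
 g(y) = -2*sqrt(-1/(C1 - 3*y))
 g(y) = 2*sqrt(-1/(C1 - 3*y))


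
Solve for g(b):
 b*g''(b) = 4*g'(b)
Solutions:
 g(b) = C1 + C2*b^5


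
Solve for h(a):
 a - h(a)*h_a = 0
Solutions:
 h(a) = -sqrt(C1 + a^2)
 h(a) = sqrt(C1 + a^2)


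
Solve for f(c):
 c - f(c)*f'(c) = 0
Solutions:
 f(c) = -sqrt(C1 + c^2)
 f(c) = sqrt(C1 + c^2)


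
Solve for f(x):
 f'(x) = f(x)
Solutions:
 f(x) = C1*exp(x)


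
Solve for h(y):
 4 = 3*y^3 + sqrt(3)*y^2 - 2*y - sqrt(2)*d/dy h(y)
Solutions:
 h(y) = C1 + 3*sqrt(2)*y^4/8 + sqrt(6)*y^3/6 - sqrt(2)*y^2/2 - 2*sqrt(2)*y


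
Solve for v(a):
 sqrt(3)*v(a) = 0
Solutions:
 v(a) = 0


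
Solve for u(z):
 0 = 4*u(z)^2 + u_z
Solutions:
 u(z) = 1/(C1 + 4*z)


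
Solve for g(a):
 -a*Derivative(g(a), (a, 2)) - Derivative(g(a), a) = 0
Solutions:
 g(a) = C1 + C2*log(a)


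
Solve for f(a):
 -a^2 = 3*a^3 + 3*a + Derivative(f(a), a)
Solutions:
 f(a) = C1 - 3*a^4/4 - a^3/3 - 3*a^2/2


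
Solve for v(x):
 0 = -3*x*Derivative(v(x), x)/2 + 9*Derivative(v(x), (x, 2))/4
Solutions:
 v(x) = C1 + C2*erfi(sqrt(3)*x/3)


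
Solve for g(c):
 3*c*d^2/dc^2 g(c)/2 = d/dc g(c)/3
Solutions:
 g(c) = C1 + C2*c^(11/9)


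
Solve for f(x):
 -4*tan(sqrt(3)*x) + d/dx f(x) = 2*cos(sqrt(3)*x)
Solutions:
 f(x) = C1 - 4*sqrt(3)*log(cos(sqrt(3)*x))/3 + 2*sqrt(3)*sin(sqrt(3)*x)/3


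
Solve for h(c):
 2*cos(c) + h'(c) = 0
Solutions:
 h(c) = C1 - 2*sin(c)


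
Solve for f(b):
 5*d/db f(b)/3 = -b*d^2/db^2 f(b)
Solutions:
 f(b) = C1 + C2/b^(2/3)


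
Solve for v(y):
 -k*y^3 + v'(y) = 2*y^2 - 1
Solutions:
 v(y) = C1 + k*y^4/4 + 2*y^3/3 - y


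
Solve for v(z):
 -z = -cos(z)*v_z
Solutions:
 v(z) = C1 + Integral(z/cos(z), z)


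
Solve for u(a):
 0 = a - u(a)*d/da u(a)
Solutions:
 u(a) = -sqrt(C1 + a^2)
 u(a) = sqrt(C1 + a^2)


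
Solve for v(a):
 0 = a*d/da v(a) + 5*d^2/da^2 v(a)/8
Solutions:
 v(a) = C1 + C2*erf(2*sqrt(5)*a/5)


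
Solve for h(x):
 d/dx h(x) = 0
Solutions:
 h(x) = C1


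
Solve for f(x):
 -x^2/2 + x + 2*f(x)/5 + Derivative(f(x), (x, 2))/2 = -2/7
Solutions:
 f(x) = C1*sin(2*sqrt(5)*x/5) + C2*cos(2*sqrt(5)*x/5) + 5*x^2/4 - 5*x/2 - 215/56


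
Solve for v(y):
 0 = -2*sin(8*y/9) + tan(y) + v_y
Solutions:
 v(y) = C1 + log(cos(y)) - 9*cos(8*y/9)/4


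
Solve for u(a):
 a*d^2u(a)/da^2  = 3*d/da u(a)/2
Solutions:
 u(a) = C1 + C2*a^(5/2)


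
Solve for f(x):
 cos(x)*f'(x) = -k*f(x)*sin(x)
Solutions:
 f(x) = C1*exp(k*log(cos(x)))


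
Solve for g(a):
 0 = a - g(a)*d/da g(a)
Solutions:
 g(a) = -sqrt(C1 + a^2)
 g(a) = sqrt(C1 + a^2)


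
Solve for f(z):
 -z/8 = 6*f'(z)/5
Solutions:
 f(z) = C1 - 5*z^2/96


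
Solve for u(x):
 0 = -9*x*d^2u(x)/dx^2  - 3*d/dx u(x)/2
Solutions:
 u(x) = C1 + C2*x^(5/6)


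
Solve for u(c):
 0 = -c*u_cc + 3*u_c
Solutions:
 u(c) = C1 + C2*c^4


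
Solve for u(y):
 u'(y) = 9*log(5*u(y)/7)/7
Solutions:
 -7*Integral(1/(log(_y) - log(7) + log(5)), (_y, u(y)))/9 = C1 - y


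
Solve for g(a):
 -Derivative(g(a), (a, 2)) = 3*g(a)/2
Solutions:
 g(a) = C1*sin(sqrt(6)*a/2) + C2*cos(sqrt(6)*a/2)


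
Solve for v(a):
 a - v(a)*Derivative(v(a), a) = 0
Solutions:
 v(a) = -sqrt(C1 + a^2)
 v(a) = sqrt(C1 + a^2)


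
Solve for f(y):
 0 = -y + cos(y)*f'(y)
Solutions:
 f(y) = C1 + Integral(y/cos(y), y)


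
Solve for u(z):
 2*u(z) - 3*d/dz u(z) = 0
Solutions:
 u(z) = C1*exp(2*z/3)


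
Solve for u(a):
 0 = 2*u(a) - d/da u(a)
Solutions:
 u(a) = C1*exp(2*a)


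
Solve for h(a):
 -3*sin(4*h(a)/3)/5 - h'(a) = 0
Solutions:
 3*a/5 + 3*log(cos(4*h(a)/3) - 1)/8 - 3*log(cos(4*h(a)/3) + 1)/8 = C1


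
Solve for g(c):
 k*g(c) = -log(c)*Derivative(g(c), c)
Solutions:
 g(c) = C1*exp(-k*li(c))


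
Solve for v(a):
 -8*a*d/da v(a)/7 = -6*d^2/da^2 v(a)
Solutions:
 v(a) = C1 + C2*erfi(sqrt(42)*a/21)


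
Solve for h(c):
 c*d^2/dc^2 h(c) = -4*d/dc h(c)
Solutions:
 h(c) = C1 + C2/c^3


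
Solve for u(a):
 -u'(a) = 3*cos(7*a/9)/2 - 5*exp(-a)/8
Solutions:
 u(a) = C1 - 27*sin(7*a/9)/14 - 5*exp(-a)/8


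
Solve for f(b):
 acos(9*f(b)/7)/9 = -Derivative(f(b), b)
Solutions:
 Integral(1/acos(9*_y/7), (_y, f(b))) = C1 - b/9


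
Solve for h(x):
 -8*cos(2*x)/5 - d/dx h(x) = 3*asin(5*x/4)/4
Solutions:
 h(x) = C1 - 3*x*asin(5*x/4)/4 - 3*sqrt(16 - 25*x^2)/20 - 4*sin(2*x)/5


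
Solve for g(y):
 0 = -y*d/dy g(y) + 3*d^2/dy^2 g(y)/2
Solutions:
 g(y) = C1 + C2*erfi(sqrt(3)*y/3)


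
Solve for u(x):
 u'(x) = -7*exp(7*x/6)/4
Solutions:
 u(x) = C1 - 3*exp(7*x/6)/2


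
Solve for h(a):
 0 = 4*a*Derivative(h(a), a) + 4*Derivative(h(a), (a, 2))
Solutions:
 h(a) = C1 + C2*erf(sqrt(2)*a/2)


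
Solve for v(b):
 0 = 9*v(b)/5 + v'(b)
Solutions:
 v(b) = C1*exp(-9*b/5)


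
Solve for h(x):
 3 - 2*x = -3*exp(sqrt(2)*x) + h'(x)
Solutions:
 h(x) = C1 - x^2 + 3*x + 3*sqrt(2)*exp(sqrt(2)*x)/2


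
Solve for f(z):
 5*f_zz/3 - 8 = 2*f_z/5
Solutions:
 f(z) = C1 + C2*exp(6*z/25) - 20*z


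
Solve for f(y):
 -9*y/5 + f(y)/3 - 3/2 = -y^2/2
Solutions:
 f(y) = -3*y^2/2 + 27*y/5 + 9/2


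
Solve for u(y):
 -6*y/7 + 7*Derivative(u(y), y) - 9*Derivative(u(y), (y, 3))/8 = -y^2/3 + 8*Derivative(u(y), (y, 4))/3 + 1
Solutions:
 u(y) = C1 + C2*exp(-y*(27*3^(2/3)/(128*sqrt(799414) + 114445)^(1/3) + 18 + 3^(1/3)*(128*sqrt(799414) + 114445)^(1/3))/128)*sin(3^(1/6)*y*(-3^(2/3)*(128*sqrt(799414) + 114445)^(1/3) + 81/(128*sqrt(799414) + 114445)^(1/3))/128) + C3*exp(-y*(27*3^(2/3)/(128*sqrt(799414) + 114445)^(1/3) + 18 + 3^(1/3)*(128*sqrt(799414) + 114445)^(1/3))/128)*cos(3^(1/6)*y*(-3^(2/3)*(128*sqrt(799414) + 114445)^(1/3) + 81/(128*sqrt(799414) + 114445)^(1/3))/128) + C4*exp(y*(-9 + 27*3^(2/3)/(128*sqrt(799414) + 114445)^(1/3) + 3^(1/3)*(128*sqrt(799414) + 114445)^(1/3))/64) - y^3/63 + 3*y^2/49 + 25*y/196


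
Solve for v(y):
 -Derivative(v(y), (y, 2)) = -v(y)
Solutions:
 v(y) = C1*exp(-y) + C2*exp(y)


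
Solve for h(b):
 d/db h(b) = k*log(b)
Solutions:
 h(b) = C1 + b*k*log(b) - b*k


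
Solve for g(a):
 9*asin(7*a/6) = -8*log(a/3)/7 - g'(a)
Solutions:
 g(a) = C1 - 8*a*log(a)/7 - 9*a*asin(7*a/6) + 8*a/7 + 8*a*log(3)/7 - 9*sqrt(36 - 49*a^2)/7


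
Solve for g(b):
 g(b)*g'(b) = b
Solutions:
 g(b) = -sqrt(C1 + b^2)
 g(b) = sqrt(C1 + b^2)


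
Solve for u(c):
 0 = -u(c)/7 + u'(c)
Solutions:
 u(c) = C1*exp(c/7)


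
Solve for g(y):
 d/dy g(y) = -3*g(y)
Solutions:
 g(y) = C1*exp(-3*y)


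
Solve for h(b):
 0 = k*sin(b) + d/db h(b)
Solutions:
 h(b) = C1 + k*cos(b)


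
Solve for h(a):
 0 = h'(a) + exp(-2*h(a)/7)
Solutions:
 h(a) = 7*log(-sqrt(C1 - a)) - 7*log(7) + 7*log(14)/2
 h(a) = 7*log(C1 - a)/2 - 7*log(7) + 7*log(14)/2


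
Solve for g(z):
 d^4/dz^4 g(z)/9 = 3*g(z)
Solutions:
 g(z) = C1*exp(-3^(3/4)*z) + C2*exp(3^(3/4)*z) + C3*sin(3^(3/4)*z) + C4*cos(3^(3/4)*z)


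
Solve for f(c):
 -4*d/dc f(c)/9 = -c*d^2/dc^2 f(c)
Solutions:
 f(c) = C1 + C2*c^(13/9)


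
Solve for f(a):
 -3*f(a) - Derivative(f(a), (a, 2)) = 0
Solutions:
 f(a) = C1*sin(sqrt(3)*a) + C2*cos(sqrt(3)*a)


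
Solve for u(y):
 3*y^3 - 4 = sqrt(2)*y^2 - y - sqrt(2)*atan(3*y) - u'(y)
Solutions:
 u(y) = C1 - 3*y^4/4 + sqrt(2)*y^3/3 - y^2/2 + 4*y - sqrt(2)*(y*atan(3*y) - log(9*y^2 + 1)/6)


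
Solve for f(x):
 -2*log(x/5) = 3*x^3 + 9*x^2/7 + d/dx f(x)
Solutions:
 f(x) = C1 - 3*x^4/4 - 3*x^3/7 - 2*x*log(x) + 2*x + 2*x*log(5)


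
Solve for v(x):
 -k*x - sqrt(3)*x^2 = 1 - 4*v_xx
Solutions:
 v(x) = C1 + C2*x + k*x^3/24 + sqrt(3)*x^4/48 + x^2/8


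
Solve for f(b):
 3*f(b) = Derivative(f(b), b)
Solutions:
 f(b) = C1*exp(3*b)


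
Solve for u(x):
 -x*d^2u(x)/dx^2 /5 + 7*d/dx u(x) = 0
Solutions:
 u(x) = C1 + C2*x^36


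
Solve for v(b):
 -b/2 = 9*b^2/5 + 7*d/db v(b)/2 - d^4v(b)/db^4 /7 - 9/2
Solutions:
 v(b) = C1 + C4*exp(14^(2/3)*b/2) - 6*b^3/35 - b^2/14 + 9*b/7 + (C2*sin(14^(2/3)*sqrt(3)*b/4) + C3*cos(14^(2/3)*sqrt(3)*b/4))*exp(-14^(2/3)*b/4)


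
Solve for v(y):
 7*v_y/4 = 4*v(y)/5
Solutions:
 v(y) = C1*exp(16*y/35)


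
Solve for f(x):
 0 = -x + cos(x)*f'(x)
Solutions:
 f(x) = C1 + Integral(x/cos(x), x)


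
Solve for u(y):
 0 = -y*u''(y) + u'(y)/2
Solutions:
 u(y) = C1 + C2*y^(3/2)


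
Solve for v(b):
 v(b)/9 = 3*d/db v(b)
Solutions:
 v(b) = C1*exp(b/27)


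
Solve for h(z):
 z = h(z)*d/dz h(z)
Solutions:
 h(z) = -sqrt(C1 + z^2)
 h(z) = sqrt(C1 + z^2)


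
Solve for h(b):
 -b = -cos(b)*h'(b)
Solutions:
 h(b) = C1 + Integral(b/cos(b), b)


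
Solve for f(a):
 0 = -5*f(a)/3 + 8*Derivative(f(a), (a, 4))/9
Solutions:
 f(a) = C1*exp(-30^(1/4)*a/2) + C2*exp(30^(1/4)*a/2) + C3*sin(30^(1/4)*a/2) + C4*cos(30^(1/4)*a/2)


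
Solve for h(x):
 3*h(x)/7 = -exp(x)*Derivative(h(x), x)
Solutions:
 h(x) = C1*exp(3*exp(-x)/7)


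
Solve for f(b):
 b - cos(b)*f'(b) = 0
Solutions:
 f(b) = C1 + Integral(b/cos(b), b)


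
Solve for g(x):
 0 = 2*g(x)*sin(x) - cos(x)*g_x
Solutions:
 g(x) = C1/cos(x)^2


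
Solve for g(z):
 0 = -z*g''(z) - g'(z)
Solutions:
 g(z) = C1 + C2*log(z)


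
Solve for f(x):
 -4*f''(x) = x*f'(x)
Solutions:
 f(x) = C1 + C2*erf(sqrt(2)*x/4)


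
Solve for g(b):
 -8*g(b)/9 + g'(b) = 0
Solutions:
 g(b) = C1*exp(8*b/9)


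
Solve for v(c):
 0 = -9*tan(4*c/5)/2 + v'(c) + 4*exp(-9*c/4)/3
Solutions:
 v(c) = C1 + 45*log(tan(4*c/5)^2 + 1)/16 + 16*exp(-9*c/4)/27


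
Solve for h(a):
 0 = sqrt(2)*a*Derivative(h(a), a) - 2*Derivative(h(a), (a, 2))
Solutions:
 h(a) = C1 + C2*erfi(2^(1/4)*a/2)


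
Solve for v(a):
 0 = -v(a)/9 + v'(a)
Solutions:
 v(a) = C1*exp(a/9)


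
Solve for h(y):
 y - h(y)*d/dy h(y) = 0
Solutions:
 h(y) = -sqrt(C1 + y^2)
 h(y) = sqrt(C1 + y^2)


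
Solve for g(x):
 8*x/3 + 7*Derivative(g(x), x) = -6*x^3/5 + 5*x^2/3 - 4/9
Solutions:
 g(x) = C1 - 3*x^4/70 + 5*x^3/63 - 4*x^2/21 - 4*x/63


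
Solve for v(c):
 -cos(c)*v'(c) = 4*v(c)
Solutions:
 v(c) = C1*(sin(c)^2 - 2*sin(c) + 1)/(sin(c)^2 + 2*sin(c) + 1)


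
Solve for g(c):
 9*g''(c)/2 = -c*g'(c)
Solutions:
 g(c) = C1 + C2*erf(c/3)


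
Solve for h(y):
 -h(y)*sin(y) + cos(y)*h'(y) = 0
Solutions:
 h(y) = C1/cos(y)


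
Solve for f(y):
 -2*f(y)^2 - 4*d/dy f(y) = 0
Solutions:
 f(y) = 2/(C1 + y)


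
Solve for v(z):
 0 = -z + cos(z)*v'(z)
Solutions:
 v(z) = C1 + Integral(z/cos(z), z)


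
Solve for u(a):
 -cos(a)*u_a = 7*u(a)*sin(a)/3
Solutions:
 u(a) = C1*cos(a)^(7/3)


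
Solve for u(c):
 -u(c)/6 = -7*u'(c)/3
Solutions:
 u(c) = C1*exp(c/14)


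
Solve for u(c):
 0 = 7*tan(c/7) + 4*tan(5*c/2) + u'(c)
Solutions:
 u(c) = C1 + 49*log(cos(c/7)) + 8*log(cos(5*c/2))/5


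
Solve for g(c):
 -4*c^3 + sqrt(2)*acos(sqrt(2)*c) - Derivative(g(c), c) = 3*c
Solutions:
 g(c) = C1 - c^4 - 3*c^2/2 + sqrt(2)*(c*acos(sqrt(2)*c) - sqrt(2)*sqrt(1 - 2*c^2)/2)


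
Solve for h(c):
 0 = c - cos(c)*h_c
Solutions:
 h(c) = C1 + Integral(c/cos(c), c)


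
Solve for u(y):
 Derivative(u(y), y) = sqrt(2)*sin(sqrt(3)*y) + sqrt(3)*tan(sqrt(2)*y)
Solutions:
 u(y) = C1 - sqrt(6)*log(cos(sqrt(2)*y))/2 - sqrt(6)*cos(sqrt(3)*y)/3


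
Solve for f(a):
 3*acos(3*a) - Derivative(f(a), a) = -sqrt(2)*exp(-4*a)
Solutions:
 f(a) = C1 + 3*a*acos(3*a) - sqrt(1 - 9*a^2) - sqrt(2)*exp(-4*a)/4


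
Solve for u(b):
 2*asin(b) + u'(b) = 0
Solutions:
 u(b) = C1 - 2*b*asin(b) - 2*sqrt(1 - b^2)


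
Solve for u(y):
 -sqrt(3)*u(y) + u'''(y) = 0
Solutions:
 u(y) = C3*exp(3^(1/6)*y) + (C1*sin(3^(2/3)*y/2) + C2*cos(3^(2/3)*y/2))*exp(-3^(1/6)*y/2)


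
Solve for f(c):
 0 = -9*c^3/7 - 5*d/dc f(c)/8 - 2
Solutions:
 f(c) = C1 - 18*c^4/35 - 16*c/5


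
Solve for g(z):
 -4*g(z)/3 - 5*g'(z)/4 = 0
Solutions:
 g(z) = C1*exp(-16*z/15)


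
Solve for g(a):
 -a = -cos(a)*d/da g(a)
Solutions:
 g(a) = C1 + Integral(a/cos(a), a)


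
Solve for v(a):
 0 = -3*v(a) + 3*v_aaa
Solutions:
 v(a) = C3*exp(a) + (C1*sin(sqrt(3)*a/2) + C2*cos(sqrt(3)*a/2))*exp(-a/2)


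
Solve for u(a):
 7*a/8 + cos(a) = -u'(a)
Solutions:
 u(a) = C1 - 7*a^2/16 - sin(a)


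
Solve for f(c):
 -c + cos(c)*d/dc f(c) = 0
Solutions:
 f(c) = C1 + Integral(c/cos(c), c)


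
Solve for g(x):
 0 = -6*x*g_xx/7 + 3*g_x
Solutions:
 g(x) = C1 + C2*x^(9/2)


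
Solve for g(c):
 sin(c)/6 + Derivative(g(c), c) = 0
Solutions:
 g(c) = C1 + cos(c)/6


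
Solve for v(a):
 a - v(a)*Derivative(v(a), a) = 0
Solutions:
 v(a) = -sqrt(C1 + a^2)
 v(a) = sqrt(C1 + a^2)


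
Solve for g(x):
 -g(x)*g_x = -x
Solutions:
 g(x) = -sqrt(C1 + x^2)
 g(x) = sqrt(C1 + x^2)


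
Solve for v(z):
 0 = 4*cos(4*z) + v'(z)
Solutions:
 v(z) = C1 - sin(4*z)


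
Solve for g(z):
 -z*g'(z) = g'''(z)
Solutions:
 g(z) = C1 + Integral(C2*airyai(-z) + C3*airybi(-z), z)


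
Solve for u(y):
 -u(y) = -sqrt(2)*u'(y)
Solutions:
 u(y) = C1*exp(sqrt(2)*y/2)


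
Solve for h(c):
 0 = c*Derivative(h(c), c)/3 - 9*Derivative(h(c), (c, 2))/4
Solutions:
 h(c) = C1 + C2*erfi(sqrt(6)*c/9)


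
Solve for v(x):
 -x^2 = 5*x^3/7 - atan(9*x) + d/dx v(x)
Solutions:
 v(x) = C1 - 5*x^4/28 - x^3/3 + x*atan(9*x) - log(81*x^2 + 1)/18


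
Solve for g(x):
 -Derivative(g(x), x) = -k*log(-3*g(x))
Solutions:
 Integral(1/(log(-_y) + log(3)), (_y, g(x))) = C1 + k*x


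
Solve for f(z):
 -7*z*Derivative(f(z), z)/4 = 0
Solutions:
 f(z) = C1


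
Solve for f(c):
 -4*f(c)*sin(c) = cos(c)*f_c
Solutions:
 f(c) = C1*cos(c)^4


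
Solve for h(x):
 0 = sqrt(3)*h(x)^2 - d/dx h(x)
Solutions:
 h(x) = -1/(C1 + sqrt(3)*x)


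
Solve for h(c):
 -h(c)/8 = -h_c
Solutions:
 h(c) = C1*exp(c/8)


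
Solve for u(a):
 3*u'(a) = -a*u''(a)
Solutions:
 u(a) = C1 + C2/a^2


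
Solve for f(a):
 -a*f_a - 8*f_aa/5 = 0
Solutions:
 f(a) = C1 + C2*erf(sqrt(5)*a/4)


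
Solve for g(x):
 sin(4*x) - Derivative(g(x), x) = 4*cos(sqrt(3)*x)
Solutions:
 g(x) = C1 - 4*sqrt(3)*sin(sqrt(3)*x)/3 - cos(4*x)/4


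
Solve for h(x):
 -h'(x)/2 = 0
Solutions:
 h(x) = C1


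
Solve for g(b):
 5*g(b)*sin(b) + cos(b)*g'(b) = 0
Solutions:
 g(b) = C1*cos(b)^5


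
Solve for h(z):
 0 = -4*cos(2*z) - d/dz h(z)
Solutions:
 h(z) = C1 - 2*sin(2*z)


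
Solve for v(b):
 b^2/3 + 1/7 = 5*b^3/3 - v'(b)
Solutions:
 v(b) = C1 + 5*b^4/12 - b^3/9 - b/7


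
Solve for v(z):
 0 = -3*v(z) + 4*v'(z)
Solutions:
 v(z) = C1*exp(3*z/4)


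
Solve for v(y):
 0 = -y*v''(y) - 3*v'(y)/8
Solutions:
 v(y) = C1 + C2*y^(5/8)


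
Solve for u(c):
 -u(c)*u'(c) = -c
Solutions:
 u(c) = -sqrt(C1 + c^2)
 u(c) = sqrt(C1 + c^2)


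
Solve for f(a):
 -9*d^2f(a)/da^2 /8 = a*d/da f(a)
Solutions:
 f(a) = C1 + C2*erf(2*a/3)


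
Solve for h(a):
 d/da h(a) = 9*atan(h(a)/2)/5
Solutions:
 Integral(1/atan(_y/2), (_y, h(a))) = C1 + 9*a/5


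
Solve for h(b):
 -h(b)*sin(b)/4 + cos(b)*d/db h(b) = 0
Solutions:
 h(b) = C1/cos(b)^(1/4)


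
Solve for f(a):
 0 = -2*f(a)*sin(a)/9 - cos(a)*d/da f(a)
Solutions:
 f(a) = C1*cos(a)^(2/9)


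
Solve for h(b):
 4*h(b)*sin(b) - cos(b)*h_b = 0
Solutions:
 h(b) = C1/cos(b)^4


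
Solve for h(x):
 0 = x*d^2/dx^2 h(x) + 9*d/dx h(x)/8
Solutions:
 h(x) = C1 + C2/x^(1/8)


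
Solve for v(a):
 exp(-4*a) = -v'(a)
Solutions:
 v(a) = C1 + exp(-4*a)/4


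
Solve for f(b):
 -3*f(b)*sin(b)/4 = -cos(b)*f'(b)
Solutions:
 f(b) = C1/cos(b)^(3/4)


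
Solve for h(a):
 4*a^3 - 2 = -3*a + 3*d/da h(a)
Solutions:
 h(a) = C1 + a^4/3 + a^2/2 - 2*a/3


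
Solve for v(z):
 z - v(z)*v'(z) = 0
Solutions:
 v(z) = -sqrt(C1 + z^2)
 v(z) = sqrt(C1 + z^2)


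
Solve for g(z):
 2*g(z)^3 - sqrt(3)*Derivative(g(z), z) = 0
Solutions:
 g(z) = -sqrt(6)*sqrt(-1/(C1 + 2*sqrt(3)*z))/2
 g(z) = sqrt(6)*sqrt(-1/(C1 + 2*sqrt(3)*z))/2


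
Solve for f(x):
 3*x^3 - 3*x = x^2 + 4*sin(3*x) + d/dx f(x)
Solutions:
 f(x) = C1 + 3*x^4/4 - x^3/3 - 3*x^2/2 + 4*cos(3*x)/3


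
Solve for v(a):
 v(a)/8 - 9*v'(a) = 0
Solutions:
 v(a) = C1*exp(a/72)


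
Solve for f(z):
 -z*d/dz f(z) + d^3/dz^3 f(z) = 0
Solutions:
 f(z) = C1 + Integral(C2*airyai(z) + C3*airybi(z), z)


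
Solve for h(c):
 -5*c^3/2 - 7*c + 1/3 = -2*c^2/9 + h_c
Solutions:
 h(c) = C1 - 5*c^4/8 + 2*c^3/27 - 7*c^2/2 + c/3


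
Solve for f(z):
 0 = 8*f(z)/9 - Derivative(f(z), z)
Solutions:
 f(z) = C1*exp(8*z/9)


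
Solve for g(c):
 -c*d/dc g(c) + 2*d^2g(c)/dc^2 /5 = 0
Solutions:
 g(c) = C1 + C2*erfi(sqrt(5)*c/2)


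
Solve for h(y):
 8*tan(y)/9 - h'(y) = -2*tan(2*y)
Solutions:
 h(y) = C1 - 8*log(cos(y))/9 - log(cos(2*y))


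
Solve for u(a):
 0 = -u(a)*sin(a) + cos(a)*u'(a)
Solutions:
 u(a) = C1/cos(a)


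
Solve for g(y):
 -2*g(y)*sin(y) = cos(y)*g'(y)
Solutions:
 g(y) = C1*cos(y)^2


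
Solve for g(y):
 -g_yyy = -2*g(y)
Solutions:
 g(y) = C3*exp(2^(1/3)*y) + (C1*sin(2^(1/3)*sqrt(3)*y/2) + C2*cos(2^(1/3)*sqrt(3)*y/2))*exp(-2^(1/3)*y/2)


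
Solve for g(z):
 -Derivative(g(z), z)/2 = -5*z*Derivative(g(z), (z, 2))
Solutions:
 g(z) = C1 + C2*z^(11/10)


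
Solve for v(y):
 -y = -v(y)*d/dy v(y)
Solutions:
 v(y) = -sqrt(C1 + y^2)
 v(y) = sqrt(C1 + y^2)


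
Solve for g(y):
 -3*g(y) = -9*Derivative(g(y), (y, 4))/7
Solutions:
 g(y) = C1*exp(-3^(3/4)*7^(1/4)*y/3) + C2*exp(3^(3/4)*7^(1/4)*y/3) + C3*sin(3^(3/4)*7^(1/4)*y/3) + C4*cos(3^(3/4)*7^(1/4)*y/3)


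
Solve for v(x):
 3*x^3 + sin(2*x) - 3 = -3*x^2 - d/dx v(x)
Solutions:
 v(x) = C1 - 3*x^4/4 - x^3 + 3*x + cos(2*x)/2


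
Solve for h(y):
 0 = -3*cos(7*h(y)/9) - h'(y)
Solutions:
 3*y - 9*log(sin(7*h(y)/9) - 1)/14 + 9*log(sin(7*h(y)/9) + 1)/14 = C1


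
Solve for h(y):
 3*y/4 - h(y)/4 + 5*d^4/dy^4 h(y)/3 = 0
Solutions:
 h(y) = C1*exp(-sqrt(2)*3^(1/4)*5^(3/4)*y/10) + C2*exp(sqrt(2)*3^(1/4)*5^(3/4)*y/10) + C3*sin(sqrt(2)*3^(1/4)*5^(3/4)*y/10) + C4*cos(sqrt(2)*3^(1/4)*5^(3/4)*y/10) + 3*y


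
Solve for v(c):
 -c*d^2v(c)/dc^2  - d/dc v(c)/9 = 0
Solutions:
 v(c) = C1 + C2*c^(8/9)


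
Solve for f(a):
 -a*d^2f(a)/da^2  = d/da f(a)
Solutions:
 f(a) = C1 + C2*log(a)


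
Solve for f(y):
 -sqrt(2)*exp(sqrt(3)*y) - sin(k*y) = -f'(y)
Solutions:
 f(y) = C1 + sqrt(6)*exp(sqrt(3)*y)/3 - cos(k*y)/k


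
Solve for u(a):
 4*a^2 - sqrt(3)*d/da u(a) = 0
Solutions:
 u(a) = C1 + 4*sqrt(3)*a^3/9


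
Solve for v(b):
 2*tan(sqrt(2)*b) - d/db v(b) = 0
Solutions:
 v(b) = C1 - sqrt(2)*log(cos(sqrt(2)*b))


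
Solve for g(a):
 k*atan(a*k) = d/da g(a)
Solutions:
 g(a) = C1 + k*Piecewise((a*atan(a*k) - log(a^2*k^2 + 1)/(2*k), Ne(k, 0)), (0, True))


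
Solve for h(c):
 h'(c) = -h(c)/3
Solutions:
 h(c) = C1*exp(-c/3)


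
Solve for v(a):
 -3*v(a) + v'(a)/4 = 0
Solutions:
 v(a) = C1*exp(12*a)


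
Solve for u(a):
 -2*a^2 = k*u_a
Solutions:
 u(a) = C1 - 2*a^3/(3*k)


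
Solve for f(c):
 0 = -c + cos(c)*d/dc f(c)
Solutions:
 f(c) = C1 + Integral(c/cos(c), c)


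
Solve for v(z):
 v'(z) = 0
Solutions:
 v(z) = C1


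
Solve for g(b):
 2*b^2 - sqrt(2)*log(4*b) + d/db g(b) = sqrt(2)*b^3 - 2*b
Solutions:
 g(b) = C1 + sqrt(2)*b^4/4 - 2*b^3/3 - b^2 + sqrt(2)*b*log(b) - sqrt(2)*b + 2*sqrt(2)*b*log(2)


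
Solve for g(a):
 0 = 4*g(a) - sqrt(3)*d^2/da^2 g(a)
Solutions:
 g(a) = C1*exp(-2*3^(3/4)*a/3) + C2*exp(2*3^(3/4)*a/3)


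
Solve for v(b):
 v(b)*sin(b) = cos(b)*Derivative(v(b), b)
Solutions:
 v(b) = C1/cos(b)


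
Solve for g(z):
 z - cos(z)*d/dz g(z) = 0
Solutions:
 g(z) = C1 + Integral(z/cos(z), z)


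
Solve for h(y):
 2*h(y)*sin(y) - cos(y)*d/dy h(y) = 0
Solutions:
 h(y) = C1/cos(y)^2


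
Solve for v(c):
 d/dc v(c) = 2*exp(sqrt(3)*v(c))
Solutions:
 v(c) = sqrt(3)*(2*log(-1/(C1 + 2*c)) - log(3))/6


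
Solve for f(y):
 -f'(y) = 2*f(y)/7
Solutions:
 f(y) = C1*exp(-2*y/7)


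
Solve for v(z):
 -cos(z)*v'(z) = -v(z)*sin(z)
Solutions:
 v(z) = C1/cos(z)


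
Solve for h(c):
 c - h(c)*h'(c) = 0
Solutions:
 h(c) = -sqrt(C1 + c^2)
 h(c) = sqrt(C1 + c^2)


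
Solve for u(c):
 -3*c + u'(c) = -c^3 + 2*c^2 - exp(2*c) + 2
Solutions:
 u(c) = C1 - c^4/4 + 2*c^3/3 + 3*c^2/2 + 2*c - exp(2*c)/2


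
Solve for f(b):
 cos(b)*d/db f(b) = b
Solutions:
 f(b) = C1 + Integral(b/cos(b), b)


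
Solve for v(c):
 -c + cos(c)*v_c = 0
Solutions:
 v(c) = C1 + Integral(c/cos(c), c)


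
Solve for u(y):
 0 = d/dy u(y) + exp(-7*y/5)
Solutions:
 u(y) = C1 + 5*exp(-7*y/5)/7


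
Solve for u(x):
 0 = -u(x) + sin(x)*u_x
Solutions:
 u(x) = C1*sqrt(cos(x) - 1)/sqrt(cos(x) + 1)


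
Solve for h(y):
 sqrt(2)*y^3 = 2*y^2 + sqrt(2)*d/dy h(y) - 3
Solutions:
 h(y) = C1 + y^4/4 - sqrt(2)*y^3/3 + 3*sqrt(2)*y/2


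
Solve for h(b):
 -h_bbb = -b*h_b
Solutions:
 h(b) = C1 + Integral(C2*airyai(b) + C3*airybi(b), b)


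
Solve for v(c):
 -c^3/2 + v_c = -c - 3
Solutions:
 v(c) = C1 + c^4/8 - c^2/2 - 3*c


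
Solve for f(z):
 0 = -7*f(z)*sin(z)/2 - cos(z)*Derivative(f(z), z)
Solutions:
 f(z) = C1*cos(z)^(7/2)


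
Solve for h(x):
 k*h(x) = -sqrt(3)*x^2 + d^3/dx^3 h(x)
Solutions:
 h(x) = C1*exp(k^(1/3)*x) + C2*exp(k^(1/3)*x*(-1 + sqrt(3)*I)/2) + C3*exp(-k^(1/3)*x*(1 + sqrt(3)*I)/2) - sqrt(3)*x^2/k


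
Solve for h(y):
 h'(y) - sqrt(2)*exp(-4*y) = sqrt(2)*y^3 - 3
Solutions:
 h(y) = C1 + sqrt(2)*y^4/4 - 3*y - sqrt(2)*exp(-4*y)/4


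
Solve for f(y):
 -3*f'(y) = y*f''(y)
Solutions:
 f(y) = C1 + C2/y^2


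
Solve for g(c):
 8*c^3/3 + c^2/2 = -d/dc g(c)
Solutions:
 g(c) = C1 - 2*c^4/3 - c^3/6


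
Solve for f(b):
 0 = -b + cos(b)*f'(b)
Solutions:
 f(b) = C1 + Integral(b/cos(b), b)


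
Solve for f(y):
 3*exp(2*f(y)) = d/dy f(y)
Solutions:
 f(y) = log(-sqrt(-1/(C1 + 3*y))) - log(2)/2
 f(y) = log(-1/(C1 + 3*y))/2 - log(2)/2


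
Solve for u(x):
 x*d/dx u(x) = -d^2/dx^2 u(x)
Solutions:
 u(x) = C1 + C2*erf(sqrt(2)*x/2)


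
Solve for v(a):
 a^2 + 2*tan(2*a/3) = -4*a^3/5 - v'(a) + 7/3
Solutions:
 v(a) = C1 - a^4/5 - a^3/3 + 7*a/3 + 3*log(cos(2*a/3))


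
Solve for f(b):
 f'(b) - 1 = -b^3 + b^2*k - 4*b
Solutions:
 f(b) = C1 - b^4/4 + b^3*k/3 - 2*b^2 + b


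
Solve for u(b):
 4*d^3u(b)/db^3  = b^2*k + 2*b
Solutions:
 u(b) = C1 + C2*b + C3*b^2 + b^5*k/240 + b^4/48


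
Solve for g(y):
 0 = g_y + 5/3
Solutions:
 g(y) = C1 - 5*y/3


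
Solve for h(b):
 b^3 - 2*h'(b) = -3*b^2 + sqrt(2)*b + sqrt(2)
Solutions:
 h(b) = C1 + b^4/8 + b^3/2 - sqrt(2)*b^2/4 - sqrt(2)*b/2


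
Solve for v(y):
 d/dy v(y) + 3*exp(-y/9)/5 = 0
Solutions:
 v(y) = C1 + 27*exp(-y/9)/5


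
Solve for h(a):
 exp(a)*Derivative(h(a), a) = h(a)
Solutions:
 h(a) = C1*exp(-exp(-a))


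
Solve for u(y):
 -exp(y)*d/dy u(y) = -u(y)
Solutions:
 u(y) = C1*exp(-exp(-y))


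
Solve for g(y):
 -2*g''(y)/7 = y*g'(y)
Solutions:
 g(y) = C1 + C2*erf(sqrt(7)*y/2)


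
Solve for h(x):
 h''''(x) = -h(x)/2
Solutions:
 h(x) = (C1*sin(2^(1/4)*x/2) + C2*cos(2^(1/4)*x/2))*exp(-2^(1/4)*x/2) + (C3*sin(2^(1/4)*x/2) + C4*cos(2^(1/4)*x/2))*exp(2^(1/4)*x/2)


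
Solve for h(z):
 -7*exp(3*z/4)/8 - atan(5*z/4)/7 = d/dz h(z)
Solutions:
 h(z) = C1 - z*atan(5*z/4)/7 - 7*exp(3*z/4)/6 + 2*log(25*z^2 + 16)/35


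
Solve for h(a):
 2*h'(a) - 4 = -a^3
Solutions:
 h(a) = C1 - a^4/8 + 2*a


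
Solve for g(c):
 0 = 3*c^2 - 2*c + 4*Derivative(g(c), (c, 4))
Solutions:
 g(c) = C1 + C2*c + C3*c^2 + C4*c^3 - c^6/480 + c^5/240


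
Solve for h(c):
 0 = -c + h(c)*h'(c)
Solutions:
 h(c) = -sqrt(C1 + c^2)
 h(c) = sqrt(C1 + c^2)


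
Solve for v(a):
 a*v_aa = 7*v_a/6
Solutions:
 v(a) = C1 + C2*a^(13/6)


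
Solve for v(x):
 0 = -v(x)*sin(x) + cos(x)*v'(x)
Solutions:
 v(x) = C1/cos(x)


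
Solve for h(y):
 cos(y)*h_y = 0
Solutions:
 h(y) = C1


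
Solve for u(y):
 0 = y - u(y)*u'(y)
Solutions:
 u(y) = -sqrt(C1 + y^2)
 u(y) = sqrt(C1 + y^2)


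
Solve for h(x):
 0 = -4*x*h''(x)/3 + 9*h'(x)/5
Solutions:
 h(x) = C1 + C2*x^(47/20)


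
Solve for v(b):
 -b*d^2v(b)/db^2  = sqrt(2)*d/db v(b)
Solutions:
 v(b) = C1 + C2*b^(1 - sqrt(2))


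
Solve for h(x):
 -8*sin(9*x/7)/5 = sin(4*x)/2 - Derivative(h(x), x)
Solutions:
 h(x) = C1 - 56*cos(9*x/7)/45 - cos(4*x)/8


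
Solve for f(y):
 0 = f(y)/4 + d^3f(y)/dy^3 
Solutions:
 f(y) = C3*exp(-2^(1/3)*y/2) + (C1*sin(2^(1/3)*sqrt(3)*y/4) + C2*cos(2^(1/3)*sqrt(3)*y/4))*exp(2^(1/3)*y/4)


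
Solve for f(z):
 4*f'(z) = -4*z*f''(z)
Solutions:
 f(z) = C1 + C2*log(z)


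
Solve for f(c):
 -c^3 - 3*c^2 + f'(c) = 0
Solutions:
 f(c) = C1 + c^4/4 + c^3


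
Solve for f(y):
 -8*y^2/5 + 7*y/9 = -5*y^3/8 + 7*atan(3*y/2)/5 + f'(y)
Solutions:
 f(y) = C1 + 5*y^4/32 - 8*y^3/15 + 7*y^2/18 - 7*y*atan(3*y/2)/5 + 7*log(9*y^2 + 4)/15


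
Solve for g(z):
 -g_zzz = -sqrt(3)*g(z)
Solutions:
 g(z) = C3*exp(3^(1/6)*z) + (C1*sin(3^(2/3)*z/2) + C2*cos(3^(2/3)*z/2))*exp(-3^(1/6)*z/2)


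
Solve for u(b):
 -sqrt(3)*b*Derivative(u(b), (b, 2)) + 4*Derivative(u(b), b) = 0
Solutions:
 u(b) = C1 + C2*b^(1 + 4*sqrt(3)/3)


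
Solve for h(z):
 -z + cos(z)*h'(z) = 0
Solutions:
 h(z) = C1 + Integral(z/cos(z), z)


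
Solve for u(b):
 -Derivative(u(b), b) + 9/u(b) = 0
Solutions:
 u(b) = -sqrt(C1 + 18*b)
 u(b) = sqrt(C1 + 18*b)


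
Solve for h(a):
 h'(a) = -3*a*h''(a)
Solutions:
 h(a) = C1 + C2*a^(2/3)


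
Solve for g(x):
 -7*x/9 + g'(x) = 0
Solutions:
 g(x) = C1 + 7*x^2/18


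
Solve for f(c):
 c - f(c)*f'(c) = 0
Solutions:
 f(c) = -sqrt(C1 + c^2)
 f(c) = sqrt(C1 + c^2)


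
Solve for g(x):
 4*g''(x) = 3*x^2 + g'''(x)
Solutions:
 g(x) = C1 + C2*x + C3*exp(4*x) + x^4/16 + x^3/16 + 3*x^2/64


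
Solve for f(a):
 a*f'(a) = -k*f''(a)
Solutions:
 f(a) = C1 + C2*sqrt(k)*erf(sqrt(2)*a*sqrt(1/k)/2)


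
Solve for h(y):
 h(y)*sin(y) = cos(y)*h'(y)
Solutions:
 h(y) = C1/cos(y)


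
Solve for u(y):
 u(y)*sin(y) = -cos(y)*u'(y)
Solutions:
 u(y) = C1*cos(y)


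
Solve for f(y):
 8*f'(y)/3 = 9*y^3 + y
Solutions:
 f(y) = C1 + 27*y^4/32 + 3*y^2/16


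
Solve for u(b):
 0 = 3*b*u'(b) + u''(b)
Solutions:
 u(b) = C1 + C2*erf(sqrt(6)*b/2)


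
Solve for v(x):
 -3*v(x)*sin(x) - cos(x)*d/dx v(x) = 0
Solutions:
 v(x) = C1*cos(x)^3


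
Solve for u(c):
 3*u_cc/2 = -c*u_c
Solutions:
 u(c) = C1 + C2*erf(sqrt(3)*c/3)


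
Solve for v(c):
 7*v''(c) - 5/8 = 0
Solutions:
 v(c) = C1 + C2*c + 5*c^2/112


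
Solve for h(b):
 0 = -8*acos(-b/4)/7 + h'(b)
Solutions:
 h(b) = C1 + 8*b*acos(-b/4)/7 + 8*sqrt(16 - b^2)/7


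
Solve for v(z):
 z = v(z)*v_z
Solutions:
 v(z) = -sqrt(C1 + z^2)
 v(z) = sqrt(C1 + z^2)


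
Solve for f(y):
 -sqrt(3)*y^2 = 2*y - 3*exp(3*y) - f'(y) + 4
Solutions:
 f(y) = C1 + sqrt(3)*y^3/3 + y^2 + 4*y - exp(3*y)


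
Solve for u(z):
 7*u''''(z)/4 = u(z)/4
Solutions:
 u(z) = C1*exp(-7^(3/4)*z/7) + C2*exp(7^(3/4)*z/7) + C3*sin(7^(3/4)*z/7) + C4*cos(7^(3/4)*z/7)


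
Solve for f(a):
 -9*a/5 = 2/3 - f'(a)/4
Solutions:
 f(a) = C1 + 18*a^2/5 + 8*a/3


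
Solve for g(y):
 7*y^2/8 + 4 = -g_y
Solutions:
 g(y) = C1 - 7*y^3/24 - 4*y


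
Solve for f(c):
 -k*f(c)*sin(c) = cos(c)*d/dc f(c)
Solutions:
 f(c) = C1*exp(k*log(cos(c)))


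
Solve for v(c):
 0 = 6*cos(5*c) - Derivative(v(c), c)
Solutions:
 v(c) = C1 + 6*sin(5*c)/5


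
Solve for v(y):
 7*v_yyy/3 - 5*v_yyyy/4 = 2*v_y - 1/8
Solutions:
 v(y) = C1 + C2*exp(y*(392*2^(1/3)/(135*sqrt(7249) + 12737)^(1/3) + 2^(2/3)*(135*sqrt(7249) + 12737)^(1/3) + 56)/90)*sin(2^(1/3)*sqrt(3)*y*(-2^(1/3)*(135*sqrt(7249) + 12737)^(1/3) + 392/(135*sqrt(7249) + 12737)^(1/3))/90) + C3*exp(y*(392*2^(1/3)/(135*sqrt(7249) + 12737)^(1/3) + 2^(2/3)*(135*sqrt(7249) + 12737)^(1/3) + 56)/90)*cos(2^(1/3)*sqrt(3)*y*(-2^(1/3)*(135*sqrt(7249) + 12737)^(1/3) + 392/(135*sqrt(7249) + 12737)^(1/3))/90) + C4*exp(y*(-2^(2/3)*(135*sqrt(7249) + 12737)^(1/3) - 392*2^(1/3)/(135*sqrt(7249) + 12737)^(1/3) + 28)/45) + y/16


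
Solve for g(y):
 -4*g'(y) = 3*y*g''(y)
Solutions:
 g(y) = C1 + C2/y^(1/3)


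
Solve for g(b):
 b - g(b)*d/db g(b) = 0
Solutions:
 g(b) = -sqrt(C1 + b^2)
 g(b) = sqrt(C1 + b^2)


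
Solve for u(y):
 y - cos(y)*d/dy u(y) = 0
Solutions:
 u(y) = C1 + Integral(y/cos(y), y)


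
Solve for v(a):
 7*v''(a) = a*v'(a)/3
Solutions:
 v(a) = C1 + C2*erfi(sqrt(42)*a/42)


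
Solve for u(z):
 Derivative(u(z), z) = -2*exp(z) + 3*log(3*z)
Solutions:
 u(z) = C1 + 3*z*log(z) + 3*z*(-1 + log(3)) - 2*exp(z)


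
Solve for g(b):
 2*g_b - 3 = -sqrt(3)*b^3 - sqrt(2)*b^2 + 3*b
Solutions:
 g(b) = C1 - sqrt(3)*b^4/8 - sqrt(2)*b^3/6 + 3*b^2/4 + 3*b/2


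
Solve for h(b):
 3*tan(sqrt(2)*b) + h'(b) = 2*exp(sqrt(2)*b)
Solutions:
 h(b) = C1 + sqrt(2)*exp(sqrt(2)*b) + 3*sqrt(2)*log(cos(sqrt(2)*b))/2


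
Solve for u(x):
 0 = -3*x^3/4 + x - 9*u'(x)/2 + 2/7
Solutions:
 u(x) = C1 - x^4/24 + x^2/9 + 4*x/63


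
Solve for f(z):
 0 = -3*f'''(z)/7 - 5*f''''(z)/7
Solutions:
 f(z) = C1 + C2*z + C3*z^2 + C4*exp(-3*z/5)


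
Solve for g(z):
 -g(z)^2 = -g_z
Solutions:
 g(z) = -1/(C1 + z)


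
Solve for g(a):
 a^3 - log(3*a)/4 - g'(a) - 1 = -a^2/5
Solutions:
 g(a) = C1 + a^4/4 + a^3/15 - a*log(a)/4 - 3*a/4 - a*log(3)/4


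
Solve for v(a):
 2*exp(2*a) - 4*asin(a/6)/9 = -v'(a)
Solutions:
 v(a) = C1 + 4*a*asin(a/6)/9 + 4*sqrt(36 - a^2)/9 - exp(2*a)


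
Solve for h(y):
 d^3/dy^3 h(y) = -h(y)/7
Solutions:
 h(y) = C3*exp(-7^(2/3)*y/7) + (C1*sin(sqrt(3)*7^(2/3)*y/14) + C2*cos(sqrt(3)*7^(2/3)*y/14))*exp(7^(2/3)*y/14)


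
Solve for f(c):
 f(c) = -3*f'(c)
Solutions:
 f(c) = C1*exp(-c/3)


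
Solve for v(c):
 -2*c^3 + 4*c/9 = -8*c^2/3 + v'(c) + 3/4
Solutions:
 v(c) = C1 - c^4/2 + 8*c^3/9 + 2*c^2/9 - 3*c/4


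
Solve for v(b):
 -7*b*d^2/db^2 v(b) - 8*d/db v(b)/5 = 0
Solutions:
 v(b) = C1 + C2*b^(27/35)


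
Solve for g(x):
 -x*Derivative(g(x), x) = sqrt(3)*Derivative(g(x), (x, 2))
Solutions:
 g(x) = C1 + C2*erf(sqrt(2)*3^(3/4)*x/6)


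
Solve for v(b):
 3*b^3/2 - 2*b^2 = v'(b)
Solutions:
 v(b) = C1 + 3*b^4/8 - 2*b^3/3


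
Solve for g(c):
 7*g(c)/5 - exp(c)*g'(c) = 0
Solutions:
 g(c) = C1*exp(-7*exp(-c)/5)


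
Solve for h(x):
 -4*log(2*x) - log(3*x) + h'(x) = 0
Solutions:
 h(x) = C1 + 5*x*log(x) - 5*x + x*log(48)


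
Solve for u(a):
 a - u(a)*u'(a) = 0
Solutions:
 u(a) = -sqrt(C1 + a^2)
 u(a) = sqrt(C1 + a^2)


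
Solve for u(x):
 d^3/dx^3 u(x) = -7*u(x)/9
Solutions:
 u(x) = C3*exp(-21^(1/3)*x/3) + (C1*sin(3^(5/6)*7^(1/3)*x/6) + C2*cos(3^(5/6)*7^(1/3)*x/6))*exp(21^(1/3)*x/6)


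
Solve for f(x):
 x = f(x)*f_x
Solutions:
 f(x) = -sqrt(C1 + x^2)
 f(x) = sqrt(C1 + x^2)


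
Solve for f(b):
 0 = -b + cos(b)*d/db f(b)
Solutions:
 f(b) = C1 + Integral(b/cos(b), b)


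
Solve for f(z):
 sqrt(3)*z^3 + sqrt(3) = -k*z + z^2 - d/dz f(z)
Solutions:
 f(z) = C1 - k*z^2/2 - sqrt(3)*z^4/4 + z^3/3 - sqrt(3)*z


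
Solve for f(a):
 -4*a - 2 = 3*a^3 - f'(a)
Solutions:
 f(a) = C1 + 3*a^4/4 + 2*a^2 + 2*a


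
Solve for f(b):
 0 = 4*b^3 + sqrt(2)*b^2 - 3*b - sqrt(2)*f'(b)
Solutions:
 f(b) = C1 + sqrt(2)*b^4/2 + b^3/3 - 3*sqrt(2)*b^2/4


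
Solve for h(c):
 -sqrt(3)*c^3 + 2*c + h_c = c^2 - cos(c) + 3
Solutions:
 h(c) = C1 + sqrt(3)*c^4/4 + c^3/3 - c^2 + 3*c - sin(c)


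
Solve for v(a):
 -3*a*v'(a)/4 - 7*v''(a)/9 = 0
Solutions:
 v(a) = C1 + C2*erf(3*sqrt(42)*a/28)


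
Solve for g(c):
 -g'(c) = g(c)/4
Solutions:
 g(c) = C1*exp(-c/4)


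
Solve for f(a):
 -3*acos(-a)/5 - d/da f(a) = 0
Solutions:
 f(a) = C1 - 3*a*acos(-a)/5 - 3*sqrt(1 - a^2)/5


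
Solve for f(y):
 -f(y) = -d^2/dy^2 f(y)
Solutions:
 f(y) = C1*exp(-y) + C2*exp(y)


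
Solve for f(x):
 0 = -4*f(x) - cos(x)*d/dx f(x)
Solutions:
 f(x) = C1*(sin(x)^2 - 2*sin(x) + 1)/(sin(x)^2 + 2*sin(x) + 1)


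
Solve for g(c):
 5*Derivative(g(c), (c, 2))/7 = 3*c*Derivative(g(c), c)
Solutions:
 g(c) = C1 + C2*erfi(sqrt(210)*c/10)


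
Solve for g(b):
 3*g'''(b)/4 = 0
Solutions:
 g(b) = C1 + C2*b + C3*b^2


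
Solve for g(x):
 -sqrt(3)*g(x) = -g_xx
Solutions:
 g(x) = C1*exp(-3^(1/4)*x) + C2*exp(3^(1/4)*x)


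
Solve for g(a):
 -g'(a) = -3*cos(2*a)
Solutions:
 g(a) = C1 + 3*sin(2*a)/2


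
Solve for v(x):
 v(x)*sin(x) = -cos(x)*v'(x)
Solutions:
 v(x) = C1*cos(x)


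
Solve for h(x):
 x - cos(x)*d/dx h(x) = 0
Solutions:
 h(x) = C1 + Integral(x/cos(x), x)


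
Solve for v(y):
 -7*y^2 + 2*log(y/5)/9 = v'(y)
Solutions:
 v(y) = C1 - 7*y^3/3 + 2*y*log(y)/9 - 2*y*log(5)/9 - 2*y/9


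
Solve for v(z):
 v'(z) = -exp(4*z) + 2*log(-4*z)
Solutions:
 v(z) = C1 + 2*z*log(-z) + 2*z*(-1 + 2*log(2)) - exp(4*z)/4


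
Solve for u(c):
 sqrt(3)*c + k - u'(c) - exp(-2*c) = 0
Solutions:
 u(c) = C1 + sqrt(3)*c^2/2 + c*k + exp(-2*c)/2


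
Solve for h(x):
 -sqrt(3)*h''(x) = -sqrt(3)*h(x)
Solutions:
 h(x) = C1*exp(-x) + C2*exp(x)


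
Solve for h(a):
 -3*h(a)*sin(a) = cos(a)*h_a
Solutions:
 h(a) = C1*cos(a)^3


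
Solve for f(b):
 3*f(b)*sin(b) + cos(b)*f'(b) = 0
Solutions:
 f(b) = C1*cos(b)^3


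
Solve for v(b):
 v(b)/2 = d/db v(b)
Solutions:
 v(b) = C1*exp(b/2)


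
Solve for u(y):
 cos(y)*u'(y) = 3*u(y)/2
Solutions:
 u(y) = C1*(sin(y) + 1)^(3/4)/(sin(y) - 1)^(3/4)


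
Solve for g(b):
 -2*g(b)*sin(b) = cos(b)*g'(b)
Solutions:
 g(b) = C1*cos(b)^2


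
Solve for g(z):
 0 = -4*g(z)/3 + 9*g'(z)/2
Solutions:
 g(z) = C1*exp(8*z/27)


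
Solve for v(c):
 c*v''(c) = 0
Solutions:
 v(c) = C1 + C2*c


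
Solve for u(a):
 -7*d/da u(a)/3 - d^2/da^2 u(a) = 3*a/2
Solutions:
 u(a) = C1 + C2*exp(-7*a/3) - 9*a^2/28 + 27*a/98


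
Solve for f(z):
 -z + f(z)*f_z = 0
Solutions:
 f(z) = -sqrt(C1 + z^2)
 f(z) = sqrt(C1 + z^2)


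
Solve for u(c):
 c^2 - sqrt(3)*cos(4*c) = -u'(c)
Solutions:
 u(c) = C1 - c^3/3 + sqrt(3)*sin(4*c)/4


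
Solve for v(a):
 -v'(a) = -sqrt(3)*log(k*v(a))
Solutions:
 li(k*v(a))/k = C1 + sqrt(3)*a


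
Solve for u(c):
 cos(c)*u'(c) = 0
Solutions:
 u(c) = C1


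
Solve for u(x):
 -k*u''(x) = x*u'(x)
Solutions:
 u(x) = C1 + C2*sqrt(k)*erf(sqrt(2)*x*sqrt(1/k)/2)


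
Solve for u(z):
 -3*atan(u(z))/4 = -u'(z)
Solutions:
 Integral(1/atan(_y), (_y, u(z))) = C1 + 3*z/4


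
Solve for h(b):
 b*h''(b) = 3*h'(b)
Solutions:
 h(b) = C1 + C2*b^4


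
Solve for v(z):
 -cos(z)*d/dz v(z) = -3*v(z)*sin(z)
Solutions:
 v(z) = C1/cos(z)^3


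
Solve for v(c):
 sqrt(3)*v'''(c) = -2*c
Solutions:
 v(c) = C1 + C2*c + C3*c^2 - sqrt(3)*c^4/36


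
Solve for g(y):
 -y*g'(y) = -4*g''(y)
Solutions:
 g(y) = C1 + C2*erfi(sqrt(2)*y/4)


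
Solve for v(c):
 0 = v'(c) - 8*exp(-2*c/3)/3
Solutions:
 v(c) = C1 - 4*exp(-2*c/3)


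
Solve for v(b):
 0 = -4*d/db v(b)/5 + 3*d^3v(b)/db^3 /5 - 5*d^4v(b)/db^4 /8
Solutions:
 v(b) = C1 + C2*exp(b*(8*2^(2/3)/(25*sqrt(561) + 593)^(1/3) + 8 + 2^(1/3)*(25*sqrt(561) + 593)^(1/3))/25)*sin(2^(1/3)*sqrt(3)*b*(-(25*sqrt(561) + 593)^(1/3) + 8*2^(1/3)/(25*sqrt(561) + 593)^(1/3))/25) + C3*exp(b*(8*2^(2/3)/(25*sqrt(561) + 593)^(1/3) + 8 + 2^(1/3)*(25*sqrt(561) + 593)^(1/3))/25)*cos(2^(1/3)*sqrt(3)*b*(-(25*sqrt(561) + 593)^(1/3) + 8*2^(1/3)/(25*sqrt(561) + 593)^(1/3))/25) + C4*exp(2*b*(-2^(1/3)*(25*sqrt(561) + 593)^(1/3) - 8*2^(2/3)/(25*sqrt(561) + 593)^(1/3) + 4)/25)


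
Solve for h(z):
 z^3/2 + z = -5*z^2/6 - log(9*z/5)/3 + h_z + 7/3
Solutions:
 h(z) = C1 + z^4/8 + 5*z^3/18 + z^2/2 + z*log(z)/3 - 8*z/3 - z*log(5) + 2*z*log(15)/3


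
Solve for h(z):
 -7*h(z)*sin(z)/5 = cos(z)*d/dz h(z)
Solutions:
 h(z) = C1*cos(z)^(7/5)


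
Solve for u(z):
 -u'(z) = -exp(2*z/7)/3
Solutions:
 u(z) = C1 + 7*exp(2*z/7)/6


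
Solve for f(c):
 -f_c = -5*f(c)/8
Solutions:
 f(c) = C1*exp(5*c/8)
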